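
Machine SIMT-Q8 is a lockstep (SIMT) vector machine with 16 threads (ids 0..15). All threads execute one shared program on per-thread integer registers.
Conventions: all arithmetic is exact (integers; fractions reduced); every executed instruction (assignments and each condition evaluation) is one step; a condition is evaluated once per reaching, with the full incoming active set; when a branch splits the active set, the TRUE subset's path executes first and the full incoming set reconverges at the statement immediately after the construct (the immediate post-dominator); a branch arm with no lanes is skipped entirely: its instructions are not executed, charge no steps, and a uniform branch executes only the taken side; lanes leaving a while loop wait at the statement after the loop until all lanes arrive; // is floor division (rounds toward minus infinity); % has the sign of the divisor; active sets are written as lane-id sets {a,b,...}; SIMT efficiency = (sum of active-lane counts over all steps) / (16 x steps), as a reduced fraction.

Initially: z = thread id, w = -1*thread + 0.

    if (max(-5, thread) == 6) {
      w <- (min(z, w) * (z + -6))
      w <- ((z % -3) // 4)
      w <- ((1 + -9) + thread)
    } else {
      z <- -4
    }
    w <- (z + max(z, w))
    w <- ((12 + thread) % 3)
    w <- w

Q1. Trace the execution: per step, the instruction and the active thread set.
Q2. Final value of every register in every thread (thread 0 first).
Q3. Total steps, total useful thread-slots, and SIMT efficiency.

step 0: eval (max(-5, thread) == 6)  {0,1,2,3,4,5,6,7,8,9,10,11,12,13,14,15}
step 1: w <- (min(z, w) * (z + -6))  {6}
step 2: w <- ((z % -3) // 4)         {6}
step 3: w <- ((1 + -9) + thread)     {6}
step 4: z <- -4                      {0,1,2,3,4,5,7,8,9,10,11,12,13,14,15}
step 5: w <- (z + max(z, w))         {0,1,2,3,4,5,6,7,8,9,10,11,12,13,14,15}
step 6: w <- ((12 + thread) % 3)     {0,1,2,3,4,5,6,7,8,9,10,11,12,13,14,15}
step 7: w <- w                       {0,1,2,3,4,5,6,7,8,9,10,11,12,13,14,15}

Answer: 8 steps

z: -4,-4,-4,-4,-4,-4,6,-4,-4,-4,-4,-4,-4,-4,-4,-4
w: 0,1,2,0,1,2,0,1,2,0,1,2,0,1,2,0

steps = 8; useful = 82; efficiency = 82/128 = 41/64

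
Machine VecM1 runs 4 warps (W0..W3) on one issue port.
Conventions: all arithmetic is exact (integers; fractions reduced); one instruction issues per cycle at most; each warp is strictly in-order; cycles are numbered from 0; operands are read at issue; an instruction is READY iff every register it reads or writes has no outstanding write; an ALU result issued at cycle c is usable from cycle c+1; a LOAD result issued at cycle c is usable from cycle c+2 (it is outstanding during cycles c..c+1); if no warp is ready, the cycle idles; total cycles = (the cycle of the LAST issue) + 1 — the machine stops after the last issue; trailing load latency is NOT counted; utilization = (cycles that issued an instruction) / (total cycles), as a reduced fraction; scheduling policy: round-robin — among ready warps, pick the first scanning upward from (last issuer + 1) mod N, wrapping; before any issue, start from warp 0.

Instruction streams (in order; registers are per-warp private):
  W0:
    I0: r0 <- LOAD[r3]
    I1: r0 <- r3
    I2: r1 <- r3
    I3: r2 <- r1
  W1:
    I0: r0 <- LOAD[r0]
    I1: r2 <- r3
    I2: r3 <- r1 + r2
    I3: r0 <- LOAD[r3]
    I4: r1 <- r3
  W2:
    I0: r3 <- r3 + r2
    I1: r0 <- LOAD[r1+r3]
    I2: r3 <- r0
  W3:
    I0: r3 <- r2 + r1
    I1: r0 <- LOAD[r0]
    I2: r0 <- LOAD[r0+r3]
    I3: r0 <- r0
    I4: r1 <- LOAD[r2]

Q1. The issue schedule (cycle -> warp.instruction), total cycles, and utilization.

cycle 0: W0.I0
cycle 1: W1.I0
cycle 2: W2.I0
cycle 3: W3.I0
cycle 4: W0.I1
cycle 5: W1.I1
cycle 6: W2.I1
cycle 7: W3.I1
cycle 8: W0.I2
cycle 9: W1.I2
cycle 10: W2.I2
cycle 11: W3.I2
cycle 12: W0.I3
cycle 13: W1.I3
cycle 14: W3.I3
cycle 15: W1.I4
cycle 16: W3.I4

Answer: 17 cycles, utilization 1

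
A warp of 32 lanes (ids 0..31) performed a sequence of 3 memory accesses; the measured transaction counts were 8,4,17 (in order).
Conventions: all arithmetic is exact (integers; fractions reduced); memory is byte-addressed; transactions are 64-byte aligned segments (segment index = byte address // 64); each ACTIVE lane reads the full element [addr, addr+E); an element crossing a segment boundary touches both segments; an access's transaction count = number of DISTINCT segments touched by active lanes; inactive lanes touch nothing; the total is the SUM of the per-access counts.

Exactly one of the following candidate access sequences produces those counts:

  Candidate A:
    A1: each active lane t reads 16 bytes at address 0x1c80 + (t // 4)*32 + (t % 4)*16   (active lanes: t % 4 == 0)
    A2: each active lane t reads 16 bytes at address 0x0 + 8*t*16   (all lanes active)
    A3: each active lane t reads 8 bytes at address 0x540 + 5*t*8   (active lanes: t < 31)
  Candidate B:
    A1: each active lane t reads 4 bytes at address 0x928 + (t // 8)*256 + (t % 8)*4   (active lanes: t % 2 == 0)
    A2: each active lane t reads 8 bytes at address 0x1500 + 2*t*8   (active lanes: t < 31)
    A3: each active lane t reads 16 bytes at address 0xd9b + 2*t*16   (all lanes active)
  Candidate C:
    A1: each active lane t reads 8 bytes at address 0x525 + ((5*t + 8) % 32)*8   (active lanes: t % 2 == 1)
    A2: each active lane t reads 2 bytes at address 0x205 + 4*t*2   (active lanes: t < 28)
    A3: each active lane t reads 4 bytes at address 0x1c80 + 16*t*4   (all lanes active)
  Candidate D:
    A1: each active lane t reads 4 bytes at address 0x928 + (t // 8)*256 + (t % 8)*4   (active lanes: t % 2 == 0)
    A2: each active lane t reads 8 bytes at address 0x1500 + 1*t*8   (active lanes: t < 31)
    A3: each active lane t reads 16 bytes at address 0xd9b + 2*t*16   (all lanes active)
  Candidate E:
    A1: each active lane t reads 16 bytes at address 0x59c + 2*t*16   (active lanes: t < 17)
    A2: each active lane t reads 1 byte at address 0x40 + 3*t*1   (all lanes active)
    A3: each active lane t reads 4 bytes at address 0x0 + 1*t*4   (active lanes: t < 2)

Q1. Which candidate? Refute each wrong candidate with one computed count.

A: A1 gives 4 transactions, not 8
B: A2 gives 8 transactions, not 4
C: A1 gives 5 transactions, not 8
E: A1 gives 9 transactions, not 8
D: all counts match (8,4,17)

Answer: D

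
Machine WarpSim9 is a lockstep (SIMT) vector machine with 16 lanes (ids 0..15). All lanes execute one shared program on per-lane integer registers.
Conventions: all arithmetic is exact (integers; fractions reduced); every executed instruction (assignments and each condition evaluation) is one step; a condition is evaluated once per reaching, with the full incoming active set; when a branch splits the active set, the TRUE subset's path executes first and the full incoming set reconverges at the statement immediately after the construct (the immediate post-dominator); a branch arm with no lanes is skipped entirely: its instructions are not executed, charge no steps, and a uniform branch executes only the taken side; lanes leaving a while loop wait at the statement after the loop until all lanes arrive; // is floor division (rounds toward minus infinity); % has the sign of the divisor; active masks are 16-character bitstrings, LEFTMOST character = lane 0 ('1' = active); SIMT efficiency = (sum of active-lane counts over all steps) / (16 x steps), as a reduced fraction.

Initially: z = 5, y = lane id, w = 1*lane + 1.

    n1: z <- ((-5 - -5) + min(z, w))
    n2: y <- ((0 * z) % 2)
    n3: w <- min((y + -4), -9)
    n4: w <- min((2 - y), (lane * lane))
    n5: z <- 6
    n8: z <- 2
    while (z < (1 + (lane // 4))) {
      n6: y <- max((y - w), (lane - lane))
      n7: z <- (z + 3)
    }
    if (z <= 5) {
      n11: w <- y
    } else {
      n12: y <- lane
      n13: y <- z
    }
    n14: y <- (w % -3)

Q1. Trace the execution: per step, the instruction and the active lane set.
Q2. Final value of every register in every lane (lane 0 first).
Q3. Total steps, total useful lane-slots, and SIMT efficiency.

step 0: z <- ((-5 - -5) + min(z, w)) 1111111111111111
step 1: y <- ((0 * z) % 2)           1111111111111111
step 2: w <- min((y + -4), -9)       1111111111111111
step 3: w <- min((2 - y), (lane * lane)) 1111111111111111
step 4: z <- 6                       1111111111111111
step 5: z <- 2                       1111111111111111
step 6: eval (z < (1 + (lane // 4))) 1111111111111111
step 7: y <- max((y - w), (lane - lane)) 0000000011111111
step 8: z <- (z + 3)                 0000000011111111
step 9: eval (z < (1 + (lane // 4))) 0000000011111111
step 10: eval (z <= 5)                1111111111111111
step 11: w <- y                       1111111111111111
step 12: y <- (w % -3)                1111111111111111

Answer: 13 steps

z: 2,2,2,2,2,2,2,2,5,5,5,5,5,5,5,5
y: 0,0,0,0,0,0,0,0,0,0,0,0,0,0,0,0
w: 0,0,0,0,0,0,0,0,0,0,0,0,0,0,0,0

steps = 13; useful = 184; efficiency = 184/208 = 23/26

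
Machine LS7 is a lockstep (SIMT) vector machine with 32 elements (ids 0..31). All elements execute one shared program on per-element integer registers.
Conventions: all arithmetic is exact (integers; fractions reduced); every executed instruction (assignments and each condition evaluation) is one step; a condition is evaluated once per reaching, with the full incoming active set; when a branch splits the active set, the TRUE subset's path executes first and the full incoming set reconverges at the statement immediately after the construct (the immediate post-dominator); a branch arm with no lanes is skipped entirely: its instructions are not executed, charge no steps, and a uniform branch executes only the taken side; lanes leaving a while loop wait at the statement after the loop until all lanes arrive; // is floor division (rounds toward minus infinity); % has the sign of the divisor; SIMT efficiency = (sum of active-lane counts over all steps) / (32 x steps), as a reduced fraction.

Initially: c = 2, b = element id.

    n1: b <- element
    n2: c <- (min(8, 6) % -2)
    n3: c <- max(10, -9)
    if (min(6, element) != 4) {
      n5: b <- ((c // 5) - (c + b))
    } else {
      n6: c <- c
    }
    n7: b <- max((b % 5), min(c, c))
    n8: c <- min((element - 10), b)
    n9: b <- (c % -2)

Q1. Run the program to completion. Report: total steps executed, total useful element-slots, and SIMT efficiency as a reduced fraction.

Answer: 9 steps, 256 useful, 8/9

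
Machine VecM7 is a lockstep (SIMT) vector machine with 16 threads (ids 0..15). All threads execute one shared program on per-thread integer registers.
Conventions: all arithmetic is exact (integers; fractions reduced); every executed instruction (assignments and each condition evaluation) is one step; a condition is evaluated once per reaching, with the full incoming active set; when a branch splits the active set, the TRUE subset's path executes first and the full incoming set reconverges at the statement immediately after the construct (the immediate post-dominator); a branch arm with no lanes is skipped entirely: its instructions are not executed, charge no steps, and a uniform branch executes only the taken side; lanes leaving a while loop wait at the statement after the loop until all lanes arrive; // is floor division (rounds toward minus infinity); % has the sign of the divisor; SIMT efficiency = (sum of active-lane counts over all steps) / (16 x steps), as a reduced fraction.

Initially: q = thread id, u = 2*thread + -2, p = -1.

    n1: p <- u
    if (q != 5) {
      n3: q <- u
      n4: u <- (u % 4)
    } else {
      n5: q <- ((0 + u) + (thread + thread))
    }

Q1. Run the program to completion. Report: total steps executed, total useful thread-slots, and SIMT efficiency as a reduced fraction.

Answer: 5 steps, 63 useful, 63/80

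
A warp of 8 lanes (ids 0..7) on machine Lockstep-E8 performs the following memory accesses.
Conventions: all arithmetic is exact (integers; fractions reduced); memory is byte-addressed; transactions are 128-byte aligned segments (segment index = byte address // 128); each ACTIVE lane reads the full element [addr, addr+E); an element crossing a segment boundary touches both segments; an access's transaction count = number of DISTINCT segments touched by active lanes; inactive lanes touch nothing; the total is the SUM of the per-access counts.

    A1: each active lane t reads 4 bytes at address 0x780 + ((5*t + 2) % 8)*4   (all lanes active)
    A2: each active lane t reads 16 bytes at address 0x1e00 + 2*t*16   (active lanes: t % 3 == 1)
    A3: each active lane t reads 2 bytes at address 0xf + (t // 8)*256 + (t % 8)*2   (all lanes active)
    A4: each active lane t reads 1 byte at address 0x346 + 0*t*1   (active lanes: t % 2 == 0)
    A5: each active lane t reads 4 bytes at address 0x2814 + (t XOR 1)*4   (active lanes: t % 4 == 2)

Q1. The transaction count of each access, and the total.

A1: 1 transaction
A2: 2 transactions
A3: 1 transaction
A4: 1 transaction
A5: 1 transaction

Answer: 1,2,1,1,1; total 6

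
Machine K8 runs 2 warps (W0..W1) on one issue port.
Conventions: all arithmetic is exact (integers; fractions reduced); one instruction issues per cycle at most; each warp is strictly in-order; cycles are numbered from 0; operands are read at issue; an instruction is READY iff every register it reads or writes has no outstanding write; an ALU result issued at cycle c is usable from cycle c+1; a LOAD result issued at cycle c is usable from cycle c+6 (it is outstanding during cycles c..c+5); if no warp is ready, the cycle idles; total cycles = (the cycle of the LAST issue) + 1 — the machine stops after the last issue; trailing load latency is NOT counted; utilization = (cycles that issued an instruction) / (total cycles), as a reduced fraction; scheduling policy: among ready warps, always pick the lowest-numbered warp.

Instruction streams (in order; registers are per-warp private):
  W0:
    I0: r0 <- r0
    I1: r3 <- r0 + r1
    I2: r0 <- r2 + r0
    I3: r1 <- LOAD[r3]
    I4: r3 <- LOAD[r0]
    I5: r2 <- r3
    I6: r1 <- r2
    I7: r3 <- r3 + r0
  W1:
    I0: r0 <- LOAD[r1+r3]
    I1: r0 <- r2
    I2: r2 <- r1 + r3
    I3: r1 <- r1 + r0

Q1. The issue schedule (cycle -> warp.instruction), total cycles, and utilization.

cycle 0: W0.I0
cycle 1: W0.I1
cycle 2: W0.I2
cycle 3: W0.I3
cycle 4: W0.I4
cycle 5: W1.I0
cycle 6: idle
cycle 7: idle
cycle 8: idle
cycle 9: idle
cycle 10: W0.I5
cycle 11: W0.I6
cycle 12: W0.I7
cycle 13: W1.I1
cycle 14: W1.I2
cycle 15: W1.I3

Answer: 16 cycles, utilization 3/4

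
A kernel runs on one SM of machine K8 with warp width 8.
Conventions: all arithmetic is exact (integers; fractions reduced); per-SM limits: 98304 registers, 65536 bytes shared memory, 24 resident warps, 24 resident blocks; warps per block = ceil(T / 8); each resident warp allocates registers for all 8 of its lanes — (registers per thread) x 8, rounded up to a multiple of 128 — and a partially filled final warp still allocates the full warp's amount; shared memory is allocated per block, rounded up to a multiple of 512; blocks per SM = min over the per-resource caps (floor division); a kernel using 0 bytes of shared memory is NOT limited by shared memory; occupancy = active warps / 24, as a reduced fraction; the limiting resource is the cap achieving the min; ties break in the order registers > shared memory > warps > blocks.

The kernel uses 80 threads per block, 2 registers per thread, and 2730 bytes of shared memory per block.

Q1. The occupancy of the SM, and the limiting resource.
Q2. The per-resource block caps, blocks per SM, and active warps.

Answer: occupancy 5/6, limited by warps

registers: 76 blocks
shared memory: 21 blocks
warps: 2 blocks
blocks: 24 blocks

Answer: 2 blocks, 20 active warps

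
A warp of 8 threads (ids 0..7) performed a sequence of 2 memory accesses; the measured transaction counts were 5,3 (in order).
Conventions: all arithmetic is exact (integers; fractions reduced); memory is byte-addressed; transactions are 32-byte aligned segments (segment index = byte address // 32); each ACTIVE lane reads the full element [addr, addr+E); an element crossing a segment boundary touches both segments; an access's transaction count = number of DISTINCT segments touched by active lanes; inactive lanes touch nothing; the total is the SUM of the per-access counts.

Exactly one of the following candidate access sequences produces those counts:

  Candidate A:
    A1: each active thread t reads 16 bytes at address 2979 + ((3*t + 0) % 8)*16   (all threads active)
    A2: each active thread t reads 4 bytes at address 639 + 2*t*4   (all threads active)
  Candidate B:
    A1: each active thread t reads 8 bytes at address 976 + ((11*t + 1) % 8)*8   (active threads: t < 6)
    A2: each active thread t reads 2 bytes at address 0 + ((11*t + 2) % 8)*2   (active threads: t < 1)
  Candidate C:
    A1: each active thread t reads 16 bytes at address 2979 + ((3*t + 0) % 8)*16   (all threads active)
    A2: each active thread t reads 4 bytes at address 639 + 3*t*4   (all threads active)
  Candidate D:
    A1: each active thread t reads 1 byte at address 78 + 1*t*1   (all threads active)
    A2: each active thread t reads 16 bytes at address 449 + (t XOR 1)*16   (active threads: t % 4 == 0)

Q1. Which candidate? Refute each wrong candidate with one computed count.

B: A1 gives 3 transactions, not 5
C: A2 gives 4 transactions, not 3
D: A1 gives 1 transaction, not 5
A: all counts match (5,3)

Answer: A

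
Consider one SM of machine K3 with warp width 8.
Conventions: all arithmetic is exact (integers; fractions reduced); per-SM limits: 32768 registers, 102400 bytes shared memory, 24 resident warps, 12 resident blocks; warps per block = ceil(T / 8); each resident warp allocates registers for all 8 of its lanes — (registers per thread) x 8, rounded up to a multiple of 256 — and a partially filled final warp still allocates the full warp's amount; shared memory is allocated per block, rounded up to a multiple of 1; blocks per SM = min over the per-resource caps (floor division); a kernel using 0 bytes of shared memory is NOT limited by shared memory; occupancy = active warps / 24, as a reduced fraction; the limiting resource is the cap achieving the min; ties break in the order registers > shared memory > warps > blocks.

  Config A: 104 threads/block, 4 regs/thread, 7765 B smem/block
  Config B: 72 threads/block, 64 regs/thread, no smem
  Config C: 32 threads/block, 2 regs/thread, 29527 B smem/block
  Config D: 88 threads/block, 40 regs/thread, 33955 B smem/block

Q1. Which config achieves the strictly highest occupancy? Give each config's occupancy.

occupancies: A 13/24, B 3/4, C 1/2, D 11/12

Answer: D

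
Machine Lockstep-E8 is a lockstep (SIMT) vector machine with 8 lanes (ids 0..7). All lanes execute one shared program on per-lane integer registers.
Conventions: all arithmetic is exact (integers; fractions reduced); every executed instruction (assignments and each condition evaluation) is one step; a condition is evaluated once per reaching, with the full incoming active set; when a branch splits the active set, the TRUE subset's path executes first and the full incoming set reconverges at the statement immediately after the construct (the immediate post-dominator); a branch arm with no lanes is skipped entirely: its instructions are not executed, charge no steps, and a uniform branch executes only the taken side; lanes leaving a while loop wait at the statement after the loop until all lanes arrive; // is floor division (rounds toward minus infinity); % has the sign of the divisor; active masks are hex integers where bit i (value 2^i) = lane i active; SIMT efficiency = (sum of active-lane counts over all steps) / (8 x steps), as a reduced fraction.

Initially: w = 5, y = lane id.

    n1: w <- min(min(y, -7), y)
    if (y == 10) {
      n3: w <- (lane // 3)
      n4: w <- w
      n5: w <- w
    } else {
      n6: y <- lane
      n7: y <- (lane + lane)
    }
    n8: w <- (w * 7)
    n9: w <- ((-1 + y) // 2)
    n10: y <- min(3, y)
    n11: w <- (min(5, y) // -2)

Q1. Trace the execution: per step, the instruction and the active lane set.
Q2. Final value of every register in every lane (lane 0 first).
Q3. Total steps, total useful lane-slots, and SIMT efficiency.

step 0: w <- min(min(y, -7), y)      0xff
step 1: eval (y == 10)               0xff
step 2: y <- lane                    0xff
step 3: y <- (lane + lane)           0xff
step 4: w <- (w * 7)                 0xff
step 5: w <- ((-1 + y) // 2)         0xff
step 6: y <- min(3, y)               0xff
step 7: w <- (min(5, y) // -2)       0xff

Answer: 8 steps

w: 0,-1,-2,-2,-2,-2,-2,-2
y: 0,2,3,3,3,3,3,3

steps = 8; useful = 64; efficiency = 64/64 = 1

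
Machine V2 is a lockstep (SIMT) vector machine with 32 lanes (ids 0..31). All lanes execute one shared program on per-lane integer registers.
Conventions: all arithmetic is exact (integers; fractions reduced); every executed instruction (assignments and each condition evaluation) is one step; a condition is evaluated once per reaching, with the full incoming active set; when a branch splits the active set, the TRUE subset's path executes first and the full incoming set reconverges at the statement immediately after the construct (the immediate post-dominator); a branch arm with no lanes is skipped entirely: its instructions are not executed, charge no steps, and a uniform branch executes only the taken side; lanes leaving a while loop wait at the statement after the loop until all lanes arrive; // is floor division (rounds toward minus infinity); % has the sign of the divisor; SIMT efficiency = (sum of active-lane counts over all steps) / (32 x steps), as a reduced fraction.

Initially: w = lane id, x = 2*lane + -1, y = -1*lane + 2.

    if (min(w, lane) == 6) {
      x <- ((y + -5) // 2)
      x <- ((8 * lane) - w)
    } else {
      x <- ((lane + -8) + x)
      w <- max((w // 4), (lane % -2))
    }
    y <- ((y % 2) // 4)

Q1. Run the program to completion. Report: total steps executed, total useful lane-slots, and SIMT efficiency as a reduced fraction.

Answer: 6 steps, 128 useful, 2/3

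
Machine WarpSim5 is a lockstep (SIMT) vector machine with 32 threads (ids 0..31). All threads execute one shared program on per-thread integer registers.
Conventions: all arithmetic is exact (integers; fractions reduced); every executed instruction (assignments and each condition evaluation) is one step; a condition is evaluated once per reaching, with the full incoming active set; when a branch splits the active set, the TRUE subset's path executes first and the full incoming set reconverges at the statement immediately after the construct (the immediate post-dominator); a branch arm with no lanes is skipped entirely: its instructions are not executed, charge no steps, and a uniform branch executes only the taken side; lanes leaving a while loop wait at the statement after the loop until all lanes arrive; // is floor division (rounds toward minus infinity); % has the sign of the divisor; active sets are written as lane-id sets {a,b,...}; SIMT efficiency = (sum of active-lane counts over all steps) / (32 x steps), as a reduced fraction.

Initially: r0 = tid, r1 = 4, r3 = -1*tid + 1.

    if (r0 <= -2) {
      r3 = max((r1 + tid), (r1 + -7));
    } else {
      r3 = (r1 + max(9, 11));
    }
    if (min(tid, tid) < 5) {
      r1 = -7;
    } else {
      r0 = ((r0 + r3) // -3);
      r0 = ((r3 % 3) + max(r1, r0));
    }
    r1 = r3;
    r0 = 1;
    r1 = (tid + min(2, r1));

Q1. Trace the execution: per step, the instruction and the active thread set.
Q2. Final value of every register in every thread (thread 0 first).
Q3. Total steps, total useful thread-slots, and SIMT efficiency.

step 0: eval (r0 <= -2)              {0,1,2,3,4,5,6,7,8,9,10,11,12,13,14,15,16,17,18,19,20,21,22,23,24,25,26,27,28,29,30,31}
step 1: r3 <- (r1 + max(9, 11))      {0,1,2,3,4,5,6,7,8,9,10,11,12,13,14,15,16,17,18,19,20,21,22,23,24,25,26,27,28,29,30,31}
step 2: eval (min(tid, tid) < 5)     {0,1,2,3,4,5,6,7,8,9,10,11,12,13,14,15,16,17,18,19,20,21,22,23,24,25,26,27,28,29,30,31}
step 3: r1 <- -7                     {0,1,2,3,4}
step 4: r0 <- ((r0 + r3) // -3)      {5,6,7,8,9,10,11,12,13,14,15,16,17,18,19,20,21,22,23,24,25,26,27,28,29,30,31}
step 5: r0 <- ((r3 % 3) + max(r1, r0)) {5,6,7,8,9,10,11,12,13,14,15,16,17,18,19,20,21,22,23,24,25,26,27,28,29,30,31}
step 6: r1 <- r3                     {0,1,2,3,4,5,6,7,8,9,10,11,12,13,14,15,16,17,18,19,20,21,22,23,24,25,26,27,28,29,30,31}
step 7: r0 <- 1                      {0,1,2,3,4,5,6,7,8,9,10,11,12,13,14,15,16,17,18,19,20,21,22,23,24,25,26,27,28,29,30,31}
step 8: r1 <- (tid + min(2, r1))     {0,1,2,3,4,5,6,7,8,9,10,11,12,13,14,15,16,17,18,19,20,21,22,23,24,25,26,27,28,29,30,31}

Answer: 9 steps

r0: 1,1,1,1,1,1,1,1,1,1,1,1,1,1,1,1,1,1,1,1,1,1,1,1,1,1,1,1,1,1,1,1
r1: 2,3,4,5,6,7,8,9,10,11,12,13,14,15,16,17,18,19,20,21,22,23,24,25,26,27,28,29,30,31,32,33
r3: 15,15,15,15,15,15,15,15,15,15,15,15,15,15,15,15,15,15,15,15,15,15,15,15,15,15,15,15,15,15,15,15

steps = 9; useful = 251; efficiency = 251/288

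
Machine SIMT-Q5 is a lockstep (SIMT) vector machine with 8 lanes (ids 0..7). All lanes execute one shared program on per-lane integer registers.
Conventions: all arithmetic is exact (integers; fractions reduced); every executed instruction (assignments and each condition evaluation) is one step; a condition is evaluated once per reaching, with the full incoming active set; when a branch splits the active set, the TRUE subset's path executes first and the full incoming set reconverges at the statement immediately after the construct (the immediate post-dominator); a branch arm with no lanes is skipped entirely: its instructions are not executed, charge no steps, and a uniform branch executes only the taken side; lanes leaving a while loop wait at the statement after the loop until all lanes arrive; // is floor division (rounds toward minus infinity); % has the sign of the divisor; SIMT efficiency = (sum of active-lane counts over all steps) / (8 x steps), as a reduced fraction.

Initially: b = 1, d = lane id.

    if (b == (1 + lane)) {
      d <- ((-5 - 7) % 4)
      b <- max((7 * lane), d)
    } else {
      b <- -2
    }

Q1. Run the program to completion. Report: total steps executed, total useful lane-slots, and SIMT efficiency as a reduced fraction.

Answer: 4 steps, 17 useful, 17/32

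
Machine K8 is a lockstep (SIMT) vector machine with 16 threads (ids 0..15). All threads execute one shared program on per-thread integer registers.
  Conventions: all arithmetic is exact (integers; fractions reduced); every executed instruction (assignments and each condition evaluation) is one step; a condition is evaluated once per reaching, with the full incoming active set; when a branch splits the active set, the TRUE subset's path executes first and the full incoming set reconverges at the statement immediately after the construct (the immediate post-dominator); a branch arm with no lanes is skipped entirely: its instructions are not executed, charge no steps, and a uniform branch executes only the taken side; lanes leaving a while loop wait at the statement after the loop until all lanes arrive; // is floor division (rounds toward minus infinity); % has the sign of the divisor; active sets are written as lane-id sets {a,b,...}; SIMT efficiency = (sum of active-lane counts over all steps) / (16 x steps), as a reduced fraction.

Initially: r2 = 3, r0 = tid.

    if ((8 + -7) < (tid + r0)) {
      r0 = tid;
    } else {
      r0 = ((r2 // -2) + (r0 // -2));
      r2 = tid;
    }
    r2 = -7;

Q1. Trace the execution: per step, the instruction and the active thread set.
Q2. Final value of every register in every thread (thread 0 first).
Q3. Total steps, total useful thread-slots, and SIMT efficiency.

step 0: eval ((8 + -7) < (tid + r0)) {0,1,2,3,4,5,6,7,8,9,10,11,12,13,14,15}
step 1: r0 <- tid                    {1,2,3,4,5,6,7,8,9,10,11,12,13,14,15}
step 2: r0 <- ((r2 // -2) + (r0 // -2)) {0}
step 3: r2 <- tid                    {0}
step 4: r2 <- -7                     {0,1,2,3,4,5,6,7,8,9,10,11,12,13,14,15}

Answer: 5 steps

r2: -7,-7,-7,-7,-7,-7,-7,-7,-7,-7,-7,-7,-7,-7,-7,-7
r0: -2,1,2,3,4,5,6,7,8,9,10,11,12,13,14,15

steps = 5; useful = 49; efficiency = 49/80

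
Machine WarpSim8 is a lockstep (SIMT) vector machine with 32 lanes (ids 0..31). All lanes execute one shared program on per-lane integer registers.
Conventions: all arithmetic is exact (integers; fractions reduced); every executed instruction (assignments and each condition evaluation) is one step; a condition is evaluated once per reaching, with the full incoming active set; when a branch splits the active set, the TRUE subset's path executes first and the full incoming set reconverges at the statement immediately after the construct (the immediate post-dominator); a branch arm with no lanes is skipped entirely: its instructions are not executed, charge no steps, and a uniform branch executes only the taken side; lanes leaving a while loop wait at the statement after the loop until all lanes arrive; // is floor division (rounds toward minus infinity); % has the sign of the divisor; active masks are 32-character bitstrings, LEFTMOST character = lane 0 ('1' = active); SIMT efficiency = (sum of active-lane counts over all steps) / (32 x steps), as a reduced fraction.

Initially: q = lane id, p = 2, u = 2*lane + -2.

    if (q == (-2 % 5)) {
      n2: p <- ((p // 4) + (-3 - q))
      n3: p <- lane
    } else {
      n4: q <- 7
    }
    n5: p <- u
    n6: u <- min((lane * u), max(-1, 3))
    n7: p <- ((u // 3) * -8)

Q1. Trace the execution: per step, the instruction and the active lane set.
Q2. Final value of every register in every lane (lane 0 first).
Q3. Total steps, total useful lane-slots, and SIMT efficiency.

step 0: eval (q == (-2 % 5))         11111111111111111111111111111111
step 1: p <- ((p // 4) + (-3 - q))   00010000000000000000000000000000
step 2: p <- lane                    00010000000000000000000000000000
step 3: q <- 7                       11101111111111111111111111111111
step 4: p <- u                       11111111111111111111111111111111
step 5: u <- min((lane * u), max(-1, 3)) 11111111111111111111111111111111
step 6: p <- ((u // 3) * -8)         11111111111111111111111111111111

Answer: 7 steps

q: 7,7,7,3,7,7,7,7,7,7,7,7,7,7,7,7,7,7,7,7,7,7,7,7,7,7,7,7,7,7,7,7
p: 0,0,-8,-8,-8,-8,-8,-8,-8,-8,-8,-8,-8,-8,-8,-8,-8,-8,-8,-8,-8,-8,-8,-8,-8,-8,-8,-8,-8,-8,-8,-8
u: 0,0,3,3,3,3,3,3,3,3,3,3,3,3,3,3,3,3,3,3,3,3,3,3,3,3,3,3,3,3,3,3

steps = 7; useful = 161; efficiency = 161/224 = 23/32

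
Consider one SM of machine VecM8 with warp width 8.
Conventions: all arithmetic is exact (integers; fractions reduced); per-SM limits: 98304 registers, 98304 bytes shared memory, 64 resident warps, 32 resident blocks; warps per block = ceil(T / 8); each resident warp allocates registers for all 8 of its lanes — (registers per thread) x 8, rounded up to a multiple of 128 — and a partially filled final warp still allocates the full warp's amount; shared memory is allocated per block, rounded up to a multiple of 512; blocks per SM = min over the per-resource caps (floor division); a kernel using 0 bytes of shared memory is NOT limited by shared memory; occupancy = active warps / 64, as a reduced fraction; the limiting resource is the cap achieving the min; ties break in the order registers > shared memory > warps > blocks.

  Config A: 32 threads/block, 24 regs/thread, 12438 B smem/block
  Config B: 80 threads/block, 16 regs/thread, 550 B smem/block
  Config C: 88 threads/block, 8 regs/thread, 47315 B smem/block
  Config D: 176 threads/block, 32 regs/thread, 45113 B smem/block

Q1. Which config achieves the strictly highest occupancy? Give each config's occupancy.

occupancies: A 7/16, B 15/16, C 11/32, D 11/16

Answer: B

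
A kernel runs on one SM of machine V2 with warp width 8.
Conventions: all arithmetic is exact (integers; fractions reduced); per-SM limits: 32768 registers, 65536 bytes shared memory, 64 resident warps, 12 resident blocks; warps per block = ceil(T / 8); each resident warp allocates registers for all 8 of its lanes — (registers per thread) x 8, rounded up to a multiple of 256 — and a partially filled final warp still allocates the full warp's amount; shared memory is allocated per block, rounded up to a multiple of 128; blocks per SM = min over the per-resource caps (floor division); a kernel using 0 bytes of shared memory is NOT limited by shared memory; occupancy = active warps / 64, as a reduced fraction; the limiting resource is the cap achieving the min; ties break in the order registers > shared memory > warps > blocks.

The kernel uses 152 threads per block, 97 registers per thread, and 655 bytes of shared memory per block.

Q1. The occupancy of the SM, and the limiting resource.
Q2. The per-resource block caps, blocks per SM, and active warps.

Answer: occupancy 19/64, limited by registers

registers: 1 block
shared memory: 85 blocks
warps: 3 blocks
blocks: 12 blocks

Answer: 1 block, 19 active warps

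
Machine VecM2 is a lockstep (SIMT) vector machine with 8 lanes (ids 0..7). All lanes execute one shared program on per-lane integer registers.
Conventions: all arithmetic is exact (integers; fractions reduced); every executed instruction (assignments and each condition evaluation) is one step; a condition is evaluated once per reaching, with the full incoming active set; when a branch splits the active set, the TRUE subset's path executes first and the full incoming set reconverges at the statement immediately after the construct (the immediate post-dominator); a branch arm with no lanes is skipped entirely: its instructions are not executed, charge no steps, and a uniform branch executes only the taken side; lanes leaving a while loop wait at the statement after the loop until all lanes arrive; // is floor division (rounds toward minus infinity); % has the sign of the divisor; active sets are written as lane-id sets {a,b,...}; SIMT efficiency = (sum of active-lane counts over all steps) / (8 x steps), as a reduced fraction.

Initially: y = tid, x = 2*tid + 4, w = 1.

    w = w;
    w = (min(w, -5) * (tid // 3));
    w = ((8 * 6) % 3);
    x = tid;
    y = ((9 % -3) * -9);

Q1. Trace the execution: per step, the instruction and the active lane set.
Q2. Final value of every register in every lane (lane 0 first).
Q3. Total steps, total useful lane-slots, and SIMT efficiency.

step 0: w <- w                       {0,1,2,3,4,5,6,7}
step 1: w <- (min(w, -5) * (tid // 3)) {0,1,2,3,4,5,6,7}
step 2: w <- ((8 * 6) % 3)           {0,1,2,3,4,5,6,7}
step 3: x <- tid                     {0,1,2,3,4,5,6,7}
step 4: y <- ((9 % -3) * -9)         {0,1,2,3,4,5,6,7}

Answer: 5 steps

y: 0,0,0,0,0,0,0,0
x: 0,1,2,3,4,5,6,7
w: 0,0,0,0,0,0,0,0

steps = 5; useful = 40; efficiency = 40/40 = 1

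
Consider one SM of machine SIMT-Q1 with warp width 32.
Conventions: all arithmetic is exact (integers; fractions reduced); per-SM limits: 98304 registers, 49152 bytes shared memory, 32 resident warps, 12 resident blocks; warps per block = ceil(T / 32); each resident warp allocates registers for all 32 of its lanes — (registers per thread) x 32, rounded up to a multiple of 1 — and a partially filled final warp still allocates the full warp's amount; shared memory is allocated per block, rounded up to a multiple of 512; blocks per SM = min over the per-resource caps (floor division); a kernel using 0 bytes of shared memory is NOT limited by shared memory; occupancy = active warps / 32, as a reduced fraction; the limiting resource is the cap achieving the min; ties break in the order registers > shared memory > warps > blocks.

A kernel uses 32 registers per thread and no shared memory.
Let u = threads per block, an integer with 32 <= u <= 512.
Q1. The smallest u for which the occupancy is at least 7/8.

Answer: u = 65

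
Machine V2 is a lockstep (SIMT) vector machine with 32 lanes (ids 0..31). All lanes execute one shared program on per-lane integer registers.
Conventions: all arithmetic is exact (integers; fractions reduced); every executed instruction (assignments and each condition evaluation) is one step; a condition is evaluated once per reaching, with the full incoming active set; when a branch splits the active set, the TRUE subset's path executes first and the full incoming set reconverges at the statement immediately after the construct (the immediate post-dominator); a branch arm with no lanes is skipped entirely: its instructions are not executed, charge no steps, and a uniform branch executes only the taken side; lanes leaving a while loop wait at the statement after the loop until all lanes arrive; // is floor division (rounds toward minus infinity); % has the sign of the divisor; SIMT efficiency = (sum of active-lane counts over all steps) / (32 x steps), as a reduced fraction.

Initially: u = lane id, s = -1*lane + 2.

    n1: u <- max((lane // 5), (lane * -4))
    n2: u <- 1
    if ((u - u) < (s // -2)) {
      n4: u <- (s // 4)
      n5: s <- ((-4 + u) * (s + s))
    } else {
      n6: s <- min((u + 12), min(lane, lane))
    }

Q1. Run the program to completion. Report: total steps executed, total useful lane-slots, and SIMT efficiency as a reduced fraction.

Answer: 6 steps, 156 useful, 13/16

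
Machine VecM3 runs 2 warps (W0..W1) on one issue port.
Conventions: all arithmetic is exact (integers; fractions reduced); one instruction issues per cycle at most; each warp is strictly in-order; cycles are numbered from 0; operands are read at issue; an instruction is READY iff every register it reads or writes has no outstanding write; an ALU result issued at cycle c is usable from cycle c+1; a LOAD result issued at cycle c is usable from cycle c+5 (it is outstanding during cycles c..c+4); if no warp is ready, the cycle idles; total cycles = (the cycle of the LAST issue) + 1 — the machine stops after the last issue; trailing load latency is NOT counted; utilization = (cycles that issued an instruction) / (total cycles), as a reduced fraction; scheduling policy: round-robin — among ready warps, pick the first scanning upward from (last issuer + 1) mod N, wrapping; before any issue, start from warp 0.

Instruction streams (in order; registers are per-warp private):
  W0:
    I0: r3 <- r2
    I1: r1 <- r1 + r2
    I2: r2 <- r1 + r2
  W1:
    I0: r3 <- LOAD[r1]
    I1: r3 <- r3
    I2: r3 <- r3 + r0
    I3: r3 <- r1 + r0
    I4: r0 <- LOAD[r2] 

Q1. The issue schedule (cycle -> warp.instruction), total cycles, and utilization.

cycle 0: W0.I0
cycle 1: W1.I0
cycle 2: W0.I1
cycle 3: W0.I2
cycle 4: idle
cycle 5: idle
cycle 6: W1.I1
cycle 7: W1.I2
cycle 8: W1.I3
cycle 9: W1.I4

Answer: 10 cycles, utilization 4/5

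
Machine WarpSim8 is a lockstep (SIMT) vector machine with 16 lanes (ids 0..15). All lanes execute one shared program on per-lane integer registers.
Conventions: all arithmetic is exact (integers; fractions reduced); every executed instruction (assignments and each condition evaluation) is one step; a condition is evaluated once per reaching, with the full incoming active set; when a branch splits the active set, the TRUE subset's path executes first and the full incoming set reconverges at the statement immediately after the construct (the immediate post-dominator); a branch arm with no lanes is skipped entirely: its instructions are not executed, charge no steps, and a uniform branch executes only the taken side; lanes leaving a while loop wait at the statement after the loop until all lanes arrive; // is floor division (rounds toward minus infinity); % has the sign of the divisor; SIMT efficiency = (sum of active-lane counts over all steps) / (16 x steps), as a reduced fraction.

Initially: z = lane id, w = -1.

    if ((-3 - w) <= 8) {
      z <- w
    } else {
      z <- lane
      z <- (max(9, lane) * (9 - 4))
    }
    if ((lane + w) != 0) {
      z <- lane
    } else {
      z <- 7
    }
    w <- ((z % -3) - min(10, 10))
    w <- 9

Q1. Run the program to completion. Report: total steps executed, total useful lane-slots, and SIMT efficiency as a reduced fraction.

Answer: 7 steps, 96 useful, 6/7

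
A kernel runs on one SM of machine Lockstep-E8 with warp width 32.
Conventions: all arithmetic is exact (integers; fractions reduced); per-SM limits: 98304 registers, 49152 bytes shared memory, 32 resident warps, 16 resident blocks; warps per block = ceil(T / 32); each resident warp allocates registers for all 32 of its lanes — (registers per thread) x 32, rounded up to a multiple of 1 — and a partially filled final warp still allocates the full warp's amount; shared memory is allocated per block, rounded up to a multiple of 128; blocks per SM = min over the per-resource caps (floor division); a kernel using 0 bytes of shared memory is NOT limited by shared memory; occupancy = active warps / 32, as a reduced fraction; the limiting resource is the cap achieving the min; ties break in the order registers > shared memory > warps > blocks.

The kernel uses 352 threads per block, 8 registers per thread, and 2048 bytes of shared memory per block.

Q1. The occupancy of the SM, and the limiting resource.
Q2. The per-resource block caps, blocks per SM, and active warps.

Answer: occupancy 11/16, limited by warps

registers: 34 blocks
shared memory: 24 blocks
warps: 2 blocks
blocks: 16 blocks

Answer: 2 blocks, 22 active warps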